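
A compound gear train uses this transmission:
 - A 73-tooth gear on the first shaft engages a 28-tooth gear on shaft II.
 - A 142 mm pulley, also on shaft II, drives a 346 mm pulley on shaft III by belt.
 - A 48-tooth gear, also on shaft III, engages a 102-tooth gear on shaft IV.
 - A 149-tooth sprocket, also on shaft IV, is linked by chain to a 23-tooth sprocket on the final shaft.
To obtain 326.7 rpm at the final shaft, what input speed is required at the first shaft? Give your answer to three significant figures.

Overall ratio R = 0.38356 × 2.4366 × 2.125 × 0.15436 = 0.30657.
Required input speed = output speed × R = 326.7 × 0.30657 = 100.15 rpm.

100 rpm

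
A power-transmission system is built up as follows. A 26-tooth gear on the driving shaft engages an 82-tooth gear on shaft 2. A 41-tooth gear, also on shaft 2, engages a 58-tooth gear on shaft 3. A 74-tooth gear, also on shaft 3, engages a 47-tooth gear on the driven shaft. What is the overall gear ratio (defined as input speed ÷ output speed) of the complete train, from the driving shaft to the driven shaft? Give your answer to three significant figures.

Each stage contributes driven/driver: gear mesh 82/26 = 3.1538, gear mesh 58/41 = 1.4146, gear mesh 47/74 = 0.63514.
Overall: 3.1538 × 1.4146 × 0.63514 = 2.8337.

2.83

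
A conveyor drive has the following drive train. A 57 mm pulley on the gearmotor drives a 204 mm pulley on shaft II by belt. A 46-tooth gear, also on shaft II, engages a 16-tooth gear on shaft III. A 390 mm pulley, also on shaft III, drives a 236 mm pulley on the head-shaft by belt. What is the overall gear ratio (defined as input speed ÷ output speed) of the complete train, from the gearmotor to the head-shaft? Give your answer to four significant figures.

0.7533

Each stage contributes driven/driver: belt 204/57 = 3.5789, gear mesh 16/46 = 0.34783, belt 236/390 = 0.60513.
Overall: 3.5789 × 0.34783 × 0.60513 = 0.75329.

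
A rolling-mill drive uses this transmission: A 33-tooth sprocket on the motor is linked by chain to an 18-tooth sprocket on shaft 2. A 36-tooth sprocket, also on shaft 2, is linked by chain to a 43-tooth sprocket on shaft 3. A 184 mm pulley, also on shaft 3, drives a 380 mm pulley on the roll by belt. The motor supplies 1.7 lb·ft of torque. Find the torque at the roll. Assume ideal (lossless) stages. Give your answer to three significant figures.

chain 18/33 = 0.54545 → τ = 1.7·0.54545 = 0.92727 lb·ft
chain 43/36 = 1.1944 → τ = 0.92727·1.1944 = 1.1076 lb·ft
belt 380/184 = 2.0652 → τ = 1.1076·2.0652 = 2.2874 lb·ft

2.29 lb·ft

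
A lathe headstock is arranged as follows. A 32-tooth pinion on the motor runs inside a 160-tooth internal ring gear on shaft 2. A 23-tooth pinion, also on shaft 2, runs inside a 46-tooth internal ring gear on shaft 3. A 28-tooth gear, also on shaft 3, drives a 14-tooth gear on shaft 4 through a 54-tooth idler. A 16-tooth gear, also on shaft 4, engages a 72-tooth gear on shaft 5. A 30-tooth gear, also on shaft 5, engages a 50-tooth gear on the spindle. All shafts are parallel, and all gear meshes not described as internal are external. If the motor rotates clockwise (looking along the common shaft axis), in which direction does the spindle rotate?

clockwise

the motor → shaft 2: internal mesh, same direction → CW.
shaft 2 → shaft 3: internal mesh, same direction → CW.
shaft 3 → shaft 4: driver → idler → driven is 2 external meshes, 2 reversals → CW.
shaft 4 → shaft 5: external mesh, 1 reversal → CCW.
shaft 5 → the spindle: external mesh, 1 reversal → CW.
4 reversals in total — an even number — so the spindle turns the same way as the motor.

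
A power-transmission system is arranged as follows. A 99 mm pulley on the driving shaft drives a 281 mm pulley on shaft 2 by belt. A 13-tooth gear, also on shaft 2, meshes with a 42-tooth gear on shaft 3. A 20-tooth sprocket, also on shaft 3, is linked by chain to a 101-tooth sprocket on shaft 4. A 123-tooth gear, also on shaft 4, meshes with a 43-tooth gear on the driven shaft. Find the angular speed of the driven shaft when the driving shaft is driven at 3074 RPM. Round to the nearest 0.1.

189.9 RPM

Belt: ratio = 281/99 = 2.8384, so shaft 2 turns at 3074 / 2.8384 = 1083 RPM.
Gear mesh: ratio = 42/13 = 3.2308, so shaft 3 turns at 1083 / 3.2308 = 335.22 RPM.
Chain: ratio = 101/20 = 5.05, so shaft 4 turns at 335.22 / 5.05 = 66.38 RPM.
Gear mesh: ratio = 43/123 = 0.34959, so the driven shaft turns at 66.38 / 0.34959 = 189.88 RPM.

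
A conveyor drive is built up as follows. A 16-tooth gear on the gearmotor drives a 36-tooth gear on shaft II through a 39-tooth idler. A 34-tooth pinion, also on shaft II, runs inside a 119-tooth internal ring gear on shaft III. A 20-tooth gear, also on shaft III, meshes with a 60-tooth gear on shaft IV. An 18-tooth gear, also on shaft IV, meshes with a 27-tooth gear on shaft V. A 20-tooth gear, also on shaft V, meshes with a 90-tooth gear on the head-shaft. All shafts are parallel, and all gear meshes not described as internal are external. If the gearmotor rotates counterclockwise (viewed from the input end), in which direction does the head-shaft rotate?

clockwise

the gearmotor → shaft II: driver → idler → driven is 2 external meshes, 2 reversals → CCW.
shaft II → shaft III: internal mesh, same direction → CCW.
shaft III → shaft IV: external mesh, 1 reversal → CW.
shaft IV → shaft V: external mesh, 1 reversal → CCW.
shaft V → the head-shaft: external mesh, 1 reversal → CW.
5 reversals in total — an odd number — so the head-shaft turns opposite to the gearmotor.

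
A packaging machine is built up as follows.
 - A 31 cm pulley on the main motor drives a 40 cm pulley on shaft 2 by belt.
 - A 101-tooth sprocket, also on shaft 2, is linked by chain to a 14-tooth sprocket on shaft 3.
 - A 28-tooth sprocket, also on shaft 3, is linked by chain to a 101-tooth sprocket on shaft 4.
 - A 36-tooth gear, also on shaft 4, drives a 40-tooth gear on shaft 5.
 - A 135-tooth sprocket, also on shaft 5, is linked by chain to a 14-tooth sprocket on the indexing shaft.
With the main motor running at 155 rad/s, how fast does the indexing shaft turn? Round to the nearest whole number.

2085 rad/s

belt 40/31 = 1.2903 → 155/1.2903 = 120.12 rad/s
chain 14/101 = 0.13861 → 120.12/0.13861 = 866.62 rad/s
chain 101/28 = 3.6071 → 866.62/3.6071 = 240.25 rad/s
gear mesh 40/36 = 1.1111 → 240.25/1.1111 = 216.22 rad/s
chain 14/135 = 0.1037 → 216.22/0.1037 = 2085 rad/s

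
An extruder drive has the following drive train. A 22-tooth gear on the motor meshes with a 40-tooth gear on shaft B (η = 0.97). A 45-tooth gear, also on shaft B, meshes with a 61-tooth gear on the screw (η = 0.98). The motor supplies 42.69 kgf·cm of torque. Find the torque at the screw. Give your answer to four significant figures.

100.0 kgf·cm

After the gear mesh (40/22): 42.69 × 1.8182 × 0.97 = 75.29 kgf·cm
After the gear mesh (61/45): 75.29 × 1.3556 × 0.98 = 100.02 kgf·cm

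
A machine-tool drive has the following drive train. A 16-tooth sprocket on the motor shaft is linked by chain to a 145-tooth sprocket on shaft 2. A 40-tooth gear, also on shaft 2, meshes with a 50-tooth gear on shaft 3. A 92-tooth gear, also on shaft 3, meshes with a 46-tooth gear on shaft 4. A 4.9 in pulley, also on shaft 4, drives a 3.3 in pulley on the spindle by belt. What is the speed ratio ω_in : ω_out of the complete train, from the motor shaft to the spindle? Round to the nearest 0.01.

3.81

Each stage contributes driven/driver: chain 145/16 = 9.0625, gear mesh 50/40 = 1.25, gear mesh 46/92 = 0.5, belt 3.3/4.9 = 0.67347.
Overall: 9.0625 × 1.25 × 0.5 × 0.67347 = 3.8146.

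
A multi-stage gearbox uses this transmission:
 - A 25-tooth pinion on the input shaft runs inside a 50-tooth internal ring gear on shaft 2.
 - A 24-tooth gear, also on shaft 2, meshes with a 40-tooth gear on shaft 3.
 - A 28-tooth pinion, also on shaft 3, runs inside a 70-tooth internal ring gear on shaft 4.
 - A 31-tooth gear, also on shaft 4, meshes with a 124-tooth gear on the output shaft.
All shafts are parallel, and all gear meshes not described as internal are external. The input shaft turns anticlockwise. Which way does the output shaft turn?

anticlockwise

the input shaft → shaft 2: internal mesh, same direction → CCW.
shaft 2 → shaft 3: external mesh, 1 reversal → CW.
shaft 3 → shaft 4: internal mesh, same direction → CW.
shaft 4 → the output shaft: external mesh, 1 reversal → CCW.
2 reversals in total — an even number — so the output shaft turns the same way as the input shaft.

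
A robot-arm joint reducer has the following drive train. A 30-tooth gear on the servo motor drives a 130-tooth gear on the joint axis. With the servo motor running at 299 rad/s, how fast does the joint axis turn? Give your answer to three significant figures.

69.0 rad/s

gear mesh 130/30 = 4.3333 → 299/4.3333 = 69 rad/s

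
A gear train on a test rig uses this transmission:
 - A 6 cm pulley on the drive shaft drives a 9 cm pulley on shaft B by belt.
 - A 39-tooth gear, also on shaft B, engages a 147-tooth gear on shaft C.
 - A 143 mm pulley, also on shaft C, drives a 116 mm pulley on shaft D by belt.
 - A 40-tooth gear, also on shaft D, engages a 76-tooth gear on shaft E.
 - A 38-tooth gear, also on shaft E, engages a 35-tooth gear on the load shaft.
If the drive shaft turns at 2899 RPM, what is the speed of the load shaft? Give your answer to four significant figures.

361.2 RPM

the drive shaft → shaft B (belt, 9/6): 2899 ÷ 1.5 = 1932.7 RPM
shaft B → shaft C (gear mesh, 147/39): 1932.7 ÷ 3.7692 = 512.75 RPM
shaft C → shaft D (belt, 116/143): 512.75 ÷ 0.81119 = 632.09 RPM
shaft D → shaft E (gear mesh, 76/40): 632.09 ÷ 1.9 = 332.68 RPM
shaft E → the load shaft (gear mesh, 35/38): 332.68 ÷ 0.92105 = 361.2 RPM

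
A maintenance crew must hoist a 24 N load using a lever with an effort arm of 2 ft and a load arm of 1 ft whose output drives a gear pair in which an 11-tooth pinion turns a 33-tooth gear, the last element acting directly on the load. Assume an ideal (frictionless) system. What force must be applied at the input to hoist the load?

Lever MA = effort arm / load arm = 2/1 = 2.
Gear pair MA = 33/11 = 3.
Combined ideal MA = 2 × 3 = 6.
Effort = load / MA = 24 / 6 = 4 N.

4 N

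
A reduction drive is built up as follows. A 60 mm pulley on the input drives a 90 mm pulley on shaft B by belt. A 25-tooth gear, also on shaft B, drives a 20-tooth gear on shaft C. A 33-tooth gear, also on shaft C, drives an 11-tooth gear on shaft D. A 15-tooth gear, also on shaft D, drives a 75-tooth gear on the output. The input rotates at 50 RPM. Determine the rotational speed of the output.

Belt: ratio = 90/60 = 1.5, so shaft B turns at 50 / 1.5 = 33.333 RPM.
Gear mesh: ratio = 20/25 = 0.8, so shaft C turns at 33.333 / 0.8 = 41.667 RPM.
Gear mesh: ratio = 11/33 = 0.33333, so shaft D turns at 41.667 / 0.33333 = 125 RPM.
Gear mesh: ratio = 75/15 = 5, so the output turns at 125 / 5 = 25 RPM.

25 RPM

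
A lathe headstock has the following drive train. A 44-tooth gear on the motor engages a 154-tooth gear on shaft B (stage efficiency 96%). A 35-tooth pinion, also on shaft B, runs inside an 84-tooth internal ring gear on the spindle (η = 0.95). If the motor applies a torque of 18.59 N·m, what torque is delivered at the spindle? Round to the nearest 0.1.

gear mesh 154/44 = 3.5 → τ = 18.59·3.5·0.96 = 62.462 N·m
internal gear 84/35 = 2.4 → τ = 62.462·2.4·0.95 = 142.41 N·m

142.4 N·m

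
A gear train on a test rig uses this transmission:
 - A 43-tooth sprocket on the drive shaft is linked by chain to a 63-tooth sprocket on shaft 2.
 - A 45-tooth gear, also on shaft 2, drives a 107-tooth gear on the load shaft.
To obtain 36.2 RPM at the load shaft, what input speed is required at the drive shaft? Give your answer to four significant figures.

Overall ratio R = 1.4651 × 2.3778 = 3.4837.
Required input speed = output speed × R = 36.2 × 3.4837 = 126.11 RPM.

126.1 RPM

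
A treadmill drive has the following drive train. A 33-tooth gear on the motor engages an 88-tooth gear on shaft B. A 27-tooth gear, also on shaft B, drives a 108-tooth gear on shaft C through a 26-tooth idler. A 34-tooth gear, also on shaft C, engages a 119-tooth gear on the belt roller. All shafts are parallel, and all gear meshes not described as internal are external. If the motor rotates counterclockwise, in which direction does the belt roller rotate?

the motor → shaft B: external mesh, 1 reversal → CW.
shaft B → shaft C: driver → idler → driven is 2 external meshes, 2 reversals → CW.
shaft C → the belt roller: external mesh, 1 reversal → CCW.
4 reversals in total — an even number — so the belt roller turns the same way as the motor.

counterclockwise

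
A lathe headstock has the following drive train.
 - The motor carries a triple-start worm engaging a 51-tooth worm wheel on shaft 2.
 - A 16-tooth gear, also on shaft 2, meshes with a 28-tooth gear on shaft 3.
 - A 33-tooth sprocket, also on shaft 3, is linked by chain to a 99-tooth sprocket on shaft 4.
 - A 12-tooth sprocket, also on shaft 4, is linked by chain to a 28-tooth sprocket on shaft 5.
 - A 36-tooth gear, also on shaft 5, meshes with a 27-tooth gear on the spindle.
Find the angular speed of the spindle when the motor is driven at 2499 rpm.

16 rpm

Worm: ratio = 51/3 = 17, so shaft 2 turns at 2499 / 17 = 147 rpm.
Gear mesh: ratio = 28/16 = 1.75, so shaft 3 turns at 147 / 1.75 = 84 rpm.
Chain: ratio = 99/33 = 3, so shaft 4 turns at 84 / 3 = 28 rpm.
Chain: ratio = 28/12 = 2.3333, so shaft 5 turns at 28 / 2.3333 = 12 rpm.
Gear mesh: ratio = 27/36 = 0.75, so the spindle turns at 12 / 0.75 = 16 rpm.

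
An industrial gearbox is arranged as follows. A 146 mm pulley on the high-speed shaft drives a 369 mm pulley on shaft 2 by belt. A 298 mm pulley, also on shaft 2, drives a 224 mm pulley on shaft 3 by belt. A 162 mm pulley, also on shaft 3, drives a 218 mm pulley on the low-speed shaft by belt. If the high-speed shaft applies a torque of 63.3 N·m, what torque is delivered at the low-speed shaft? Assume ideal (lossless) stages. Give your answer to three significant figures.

After the belt (369/146): 63.3 × 2.5274 = 159.98 N·m
After the belt (224/298): 159.98 × 0.75168 = 120.26 N·m
After the belt (218/162): 120.26 × 1.3457 = 161.83 N·m

162 N·m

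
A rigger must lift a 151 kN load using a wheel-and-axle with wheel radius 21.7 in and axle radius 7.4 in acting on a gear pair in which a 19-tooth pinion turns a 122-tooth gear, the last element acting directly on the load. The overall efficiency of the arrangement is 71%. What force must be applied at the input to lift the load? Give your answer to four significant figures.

Wheel-and-axle MA = R/r = 21.7/7.4 = 2.9324.
Gear pair MA = 122/19 = 6.4211.
Combined ideal MA = 2.9324 × 6.4211 = 18.829.
Actual MA = 18.829 × 0.71 = 13.369.
Effort = load / actual MA = 151 / 13.369 = 11.295 kN.

11.29 kN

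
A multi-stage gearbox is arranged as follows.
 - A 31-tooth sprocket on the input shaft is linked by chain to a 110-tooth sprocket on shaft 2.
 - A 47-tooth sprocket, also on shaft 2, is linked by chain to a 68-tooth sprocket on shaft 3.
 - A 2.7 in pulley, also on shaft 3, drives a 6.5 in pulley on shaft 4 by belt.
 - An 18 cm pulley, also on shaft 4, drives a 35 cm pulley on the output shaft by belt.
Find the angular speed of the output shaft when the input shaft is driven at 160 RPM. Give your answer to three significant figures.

Chain: ratio = 110/31 = 3.5484, so shaft 2 turns at 160 / 3.5484 = 45.091 RPM.
Chain: ratio = 68/47 = 1.4468, so shaft 3 turns at 45.091 / 1.4468 = 31.166 RPM.
Belt: ratio = 6.5/2.7 = 2.4074, so shaft 4 turns at 31.166 / 2.4074 = 12.946 RPM.
Belt: ratio = 35/18 = 1.9444, so the output shaft turns at 12.946 / 1.9444 = 6.6578 RPM.

6.66 RPM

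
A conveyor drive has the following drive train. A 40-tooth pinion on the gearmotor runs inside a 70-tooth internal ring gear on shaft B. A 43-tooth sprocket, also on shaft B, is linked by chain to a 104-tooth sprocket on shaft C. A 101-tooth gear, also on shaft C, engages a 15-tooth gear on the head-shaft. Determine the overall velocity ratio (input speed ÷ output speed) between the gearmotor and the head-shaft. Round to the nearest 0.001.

Each stage contributes driven/driver: internal gear 70/40 = 1.75, chain 104/43 = 2.4186, gear mesh 15/101 = 0.14851.
Overall: 1.75 × 2.4186 × 0.14851 = 0.6286.

0.629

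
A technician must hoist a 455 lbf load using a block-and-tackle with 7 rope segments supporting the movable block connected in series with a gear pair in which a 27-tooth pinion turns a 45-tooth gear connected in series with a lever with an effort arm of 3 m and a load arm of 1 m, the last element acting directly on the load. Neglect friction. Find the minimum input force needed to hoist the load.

Block-and-tackle MA = number of supporting rope parts = 7.
Gear pair MA = 45/27 = 1.6667.
Lever MA = effort arm / load arm = 3/1 = 3.
Combined ideal MA = 7 × 1.6667 × 3 = 35.
Effort = load / MA = 455 / 35 = 13 lbf.

13 lbf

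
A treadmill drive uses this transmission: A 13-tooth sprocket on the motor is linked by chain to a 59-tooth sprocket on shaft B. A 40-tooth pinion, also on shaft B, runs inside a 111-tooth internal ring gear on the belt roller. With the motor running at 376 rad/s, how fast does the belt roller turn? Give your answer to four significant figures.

the motor → shaft B (chain, 59/13): 376 ÷ 4.5385 = 82.847 rad/s
shaft B → the belt roller (internal gear, 111/40): 82.847 ÷ 2.775 = 29.855 rad/s

29.85 rad/s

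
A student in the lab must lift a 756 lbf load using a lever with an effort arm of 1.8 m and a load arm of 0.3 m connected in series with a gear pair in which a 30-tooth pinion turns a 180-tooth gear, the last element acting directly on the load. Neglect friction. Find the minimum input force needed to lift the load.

Lever MA = effort arm / load arm = 1.8/0.3 = 6.
Gear pair MA = 180/30 = 6.
Combined ideal MA = 6 × 6 = 36.
Effort = load / MA = 756 / 36 = 21 lbf.

21 lbf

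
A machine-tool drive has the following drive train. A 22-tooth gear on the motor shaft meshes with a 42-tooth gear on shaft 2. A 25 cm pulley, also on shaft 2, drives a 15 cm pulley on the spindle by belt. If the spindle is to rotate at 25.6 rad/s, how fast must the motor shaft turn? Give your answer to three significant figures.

29.3 rad/s

Overall ratio R = 1.9091 × 0.6 = 1.1455.
Required input speed = output speed × R = 25.6 × 1.1455 = 29.324 rad/s.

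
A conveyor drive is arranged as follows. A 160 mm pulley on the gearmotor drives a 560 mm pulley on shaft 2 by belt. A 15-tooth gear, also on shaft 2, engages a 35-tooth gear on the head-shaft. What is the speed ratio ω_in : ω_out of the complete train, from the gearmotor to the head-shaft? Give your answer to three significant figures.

Each stage contributes driven/driver: belt 560/160 = 3.5, gear mesh 35/15 = 2.3333.
Overall: 3.5 × 2.3333 = 8.1667.

8.17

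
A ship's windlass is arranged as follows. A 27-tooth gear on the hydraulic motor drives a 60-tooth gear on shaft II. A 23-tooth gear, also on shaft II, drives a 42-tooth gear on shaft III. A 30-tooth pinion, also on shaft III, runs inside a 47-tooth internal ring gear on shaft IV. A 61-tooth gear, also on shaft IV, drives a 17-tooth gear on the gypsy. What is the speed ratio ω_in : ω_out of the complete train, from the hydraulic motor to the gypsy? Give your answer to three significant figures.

1.77

Each stage contributes driven/driver: gear mesh 60/27 = 2.2222, gear mesh 42/23 = 1.8261, internal gear 47/30 = 1.5667, gear mesh 17/61 = 0.27869.
Overall: 2.2222 × 1.8261 × 1.5667 × 0.27869 = 1.7718.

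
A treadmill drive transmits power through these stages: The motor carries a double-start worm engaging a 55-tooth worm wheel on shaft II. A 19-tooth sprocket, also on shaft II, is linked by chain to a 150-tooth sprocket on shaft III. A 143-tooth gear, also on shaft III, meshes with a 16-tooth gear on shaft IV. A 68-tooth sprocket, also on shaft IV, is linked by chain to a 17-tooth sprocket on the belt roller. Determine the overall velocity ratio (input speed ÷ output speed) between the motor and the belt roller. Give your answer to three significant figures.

6.07

Each stage contributes driven/driver: worm 55/2 = 27.5, chain 150/19 = 7.8947, gear mesh 16/143 = 0.11189, chain 17/68 = 0.25.
Overall: 27.5 × 7.8947 × 0.11189 × 0.25 = 6.0729.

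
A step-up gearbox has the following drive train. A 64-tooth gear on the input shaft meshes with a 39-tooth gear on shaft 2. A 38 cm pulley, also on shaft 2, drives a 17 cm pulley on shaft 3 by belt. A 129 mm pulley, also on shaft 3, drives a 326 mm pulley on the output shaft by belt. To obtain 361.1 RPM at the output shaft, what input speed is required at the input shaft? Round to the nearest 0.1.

248.8 RPM

Overall ratio R = 0.60938 × 0.44737 × 2.5271 = 0.68893.
Required input speed = output speed × R = 361.1 × 0.68893 = 248.77 RPM.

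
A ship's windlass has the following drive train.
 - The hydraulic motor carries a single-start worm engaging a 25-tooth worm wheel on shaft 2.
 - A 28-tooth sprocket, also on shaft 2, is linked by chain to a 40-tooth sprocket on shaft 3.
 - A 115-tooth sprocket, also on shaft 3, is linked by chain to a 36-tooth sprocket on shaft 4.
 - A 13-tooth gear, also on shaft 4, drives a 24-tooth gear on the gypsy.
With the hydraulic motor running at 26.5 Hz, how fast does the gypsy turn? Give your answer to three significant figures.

1.28 Hz

worm 25/1 = 25 → 26.5/25 = 1.06 Hz
chain 40/28 = 1.4286 → 1.06/1.4286 = 0.742 Hz
chain 36/115 = 0.31304 → 0.742/0.31304 = 2.3703 Hz
gear mesh 24/13 = 1.8462 → 2.3703/1.8462 = 1.2839 Hz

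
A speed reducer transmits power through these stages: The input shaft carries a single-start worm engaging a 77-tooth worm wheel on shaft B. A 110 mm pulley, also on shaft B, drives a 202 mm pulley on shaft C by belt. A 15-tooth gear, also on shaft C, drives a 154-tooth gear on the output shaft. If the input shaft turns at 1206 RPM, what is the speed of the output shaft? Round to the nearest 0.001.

0.831 RPM

the input shaft → shaft B (worm, 77/1): 1206 ÷ 77 = 15.662 RPM
shaft B → shaft C (belt, 202/110): 15.662 ÷ 1.8364 = 8.529 RPM
shaft C → the output shaft (gear mesh, 154/15): 8.529 ÷ 10.267 = 0.83075 RPM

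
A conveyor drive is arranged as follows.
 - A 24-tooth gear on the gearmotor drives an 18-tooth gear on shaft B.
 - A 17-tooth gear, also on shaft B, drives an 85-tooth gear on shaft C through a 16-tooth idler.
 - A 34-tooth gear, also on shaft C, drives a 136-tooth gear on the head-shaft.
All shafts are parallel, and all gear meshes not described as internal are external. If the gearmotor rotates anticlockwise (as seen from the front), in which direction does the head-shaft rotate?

anticlockwise

the gearmotor → shaft B: external mesh, 1 reversal → CW.
shaft B → shaft C: driver → idler → driven is 2 external meshes, 2 reversals → CW.
shaft C → the head-shaft: external mesh, 1 reversal → CCW.
4 reversals in total — an even number — so the head-shaft turns the same way as the gearmotor.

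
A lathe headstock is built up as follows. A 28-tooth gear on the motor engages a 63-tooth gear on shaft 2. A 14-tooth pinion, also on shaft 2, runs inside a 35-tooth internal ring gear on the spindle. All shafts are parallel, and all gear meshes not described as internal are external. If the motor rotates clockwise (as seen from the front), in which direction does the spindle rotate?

anticlockwise

the motor → shaft 2: external mesh, 1 reversal → CCW.
shaft 2 → the spindle: internal mesh, same direction → CCW.
1 reversal in total — an odd number — so the spindle turns opposite to the motor.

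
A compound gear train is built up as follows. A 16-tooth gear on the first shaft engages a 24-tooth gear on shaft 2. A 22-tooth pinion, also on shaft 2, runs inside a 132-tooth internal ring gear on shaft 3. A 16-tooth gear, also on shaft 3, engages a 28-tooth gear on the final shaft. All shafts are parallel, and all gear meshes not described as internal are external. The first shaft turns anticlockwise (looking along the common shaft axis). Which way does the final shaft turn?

the first shaft → shaft 2: external mesh, 1 reversal → CW.
shaft 2 → shaft 3: internal mesh, same direction → CW.
shaft 3 → the final shaft: external mesh, 1 reversal → CCW.
2 reversals in total — an even number — so the final shaft turns the same way as the first shaft.

anticlockwise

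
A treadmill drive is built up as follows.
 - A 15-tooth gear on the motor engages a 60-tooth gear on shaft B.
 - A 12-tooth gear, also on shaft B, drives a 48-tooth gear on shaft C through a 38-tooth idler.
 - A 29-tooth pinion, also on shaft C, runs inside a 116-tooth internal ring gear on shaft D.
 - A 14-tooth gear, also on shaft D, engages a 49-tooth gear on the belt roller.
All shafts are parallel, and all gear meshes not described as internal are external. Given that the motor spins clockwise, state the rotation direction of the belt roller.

the motor → shaft B: external mesh, 1 reversal → CCW.
shaft B → shaft C: driver → idler → driven is 2 external meshes, 2 reversals → CCW.
shaft C → shaft D: internal mesh, same direction → CCW.
shaft D → the belt roller: external mesh, 1 reversal → CW.
4 reversals in total — an even number — so the belt roller turns the same way as the motor.

clockwise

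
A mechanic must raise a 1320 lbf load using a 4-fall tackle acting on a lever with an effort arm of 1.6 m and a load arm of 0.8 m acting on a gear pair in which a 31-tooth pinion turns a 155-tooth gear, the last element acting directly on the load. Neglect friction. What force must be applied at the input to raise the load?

Block-and-tackle MA = number of supporting rope parts = 4.
Lever MA = effort arm / load arm = 1.6/0.8 = 2.
Gear pair MA = 155/31 = 5.
Combined ideal MA = 4 × 2 × 5 = 40.
Effort = load / MA = 1320 / 40 = 33 lbf.

33 lbf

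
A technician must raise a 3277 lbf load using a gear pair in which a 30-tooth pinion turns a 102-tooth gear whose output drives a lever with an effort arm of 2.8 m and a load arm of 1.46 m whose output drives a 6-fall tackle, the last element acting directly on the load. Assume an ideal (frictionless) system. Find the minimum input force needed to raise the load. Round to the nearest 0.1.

83.8 lbf

Gear pair MA = 102/30 = 3.4.
Lever MA = effort arm / load arm = 2.8/1.46 = 1.9178.
Block-and-tackle MA = number of supporting rope parts = 6.
Combined ideal MA = 3.4 × 1.9178 × 6 = 39.123.
Effort = load / MA = 3277 / 39.123 = 83.761 lbf.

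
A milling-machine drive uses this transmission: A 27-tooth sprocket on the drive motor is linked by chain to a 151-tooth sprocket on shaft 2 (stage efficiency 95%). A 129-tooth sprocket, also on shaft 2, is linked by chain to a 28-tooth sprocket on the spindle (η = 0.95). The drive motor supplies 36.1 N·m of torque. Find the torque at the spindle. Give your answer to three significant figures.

39.5 N·m

Chain: ratio = 151/27 = 5.5926; torque at shaft 2 = 36.1 × 5.5926 × 0.95 = 191.8 N·m.
Chain: ratio = 28/129 = 0.21705; torque at the spindle = 191.8 × 0.21705 × 0.95 = 39.549 N·m.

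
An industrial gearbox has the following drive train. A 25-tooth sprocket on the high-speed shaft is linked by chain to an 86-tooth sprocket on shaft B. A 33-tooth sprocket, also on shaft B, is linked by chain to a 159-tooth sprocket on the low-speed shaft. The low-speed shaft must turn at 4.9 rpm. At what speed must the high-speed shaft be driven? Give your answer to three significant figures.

81.2 rpm

Overall ratio R = 3.44 × 4.8182 = 16.575.
Required input speed = output speed × R = 4.9 × 16.575 = 81.215 rpm.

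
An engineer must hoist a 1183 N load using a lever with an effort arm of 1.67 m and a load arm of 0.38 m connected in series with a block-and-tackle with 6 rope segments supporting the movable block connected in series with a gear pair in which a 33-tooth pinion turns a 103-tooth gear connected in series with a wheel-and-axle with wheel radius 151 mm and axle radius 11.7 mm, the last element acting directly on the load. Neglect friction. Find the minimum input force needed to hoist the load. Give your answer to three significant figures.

Lever MA = effort arm / load arm = 1.67/0.38 = 4.3947.
Block-and-tackle MA = number of supporting rope parts = 6.
Gear pair MA = 103/33 = 3.1212.
Wheel-and-axle MA = R/r = 151/11.7 = 12.906.
Combined ideal MA = 4.3947 × 6 × 3.1212 × 12.906 = 1062.2.
Effort = load / MA = 1183 / 1062.2 = 1.1137 N.

1.11 N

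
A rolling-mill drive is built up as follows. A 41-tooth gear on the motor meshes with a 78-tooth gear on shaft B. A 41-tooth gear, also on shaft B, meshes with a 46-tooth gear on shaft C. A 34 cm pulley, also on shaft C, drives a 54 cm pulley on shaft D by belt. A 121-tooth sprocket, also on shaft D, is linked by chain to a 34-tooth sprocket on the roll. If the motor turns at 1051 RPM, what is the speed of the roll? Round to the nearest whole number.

Gear mesh: ratio = 78/41 = 1.9024, so shaft B turns at 1051 / 1.9024 = 552.45 RPM.
Gear mesh: ratio = 46/41 = 1.122, so shaft C turns at 552.45 / 1.122 = 492.4 RPM.
Belt: ratio = 54/34 = 1.5882, so shaft D turns at 492.4 / 1.5882 = 310.03 RPM.
Chain: ratio = 34/121 = 0.28099, so the roll turns at 310.03 / 0.28099 = 1103.3 RPM.

1103 RPM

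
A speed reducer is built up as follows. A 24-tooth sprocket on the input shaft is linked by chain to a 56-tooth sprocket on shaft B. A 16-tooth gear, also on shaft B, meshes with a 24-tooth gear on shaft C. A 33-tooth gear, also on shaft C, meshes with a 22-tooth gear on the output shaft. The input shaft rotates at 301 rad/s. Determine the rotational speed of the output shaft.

chain 56/24 = 2.3333 → 301/2.3333 = 129 rad/s
gear mesh 24/16 = 1.5 → 129/1.5 = 86 rad/s
gear mesh 22/33 = 0.66667 → 86/0.66667 = 129 rad/s

129 rad/s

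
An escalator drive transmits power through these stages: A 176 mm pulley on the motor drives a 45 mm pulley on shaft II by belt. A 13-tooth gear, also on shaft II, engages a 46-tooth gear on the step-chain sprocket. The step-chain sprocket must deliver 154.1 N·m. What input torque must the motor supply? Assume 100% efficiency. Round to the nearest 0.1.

170.3 N·m

Overall ratio R = 0.25568 × 3.5385 = 0.90472.
Input torque = output torque / R = 154.1 / 0.90472 = 170.33 N·m.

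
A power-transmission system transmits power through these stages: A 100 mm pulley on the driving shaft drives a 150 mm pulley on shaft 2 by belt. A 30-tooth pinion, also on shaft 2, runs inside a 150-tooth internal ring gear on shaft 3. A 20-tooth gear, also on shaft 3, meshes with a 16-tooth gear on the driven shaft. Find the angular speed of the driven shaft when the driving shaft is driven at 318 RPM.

the driving shaft → shaft 2 (belt, 150/100): 318 ÷ 1.5 = 212 RPM
shaft 2 → shaft 3 (internal gear, 150/30): 212 ÷ 5 = 42.4 RPM
shaft 3 → the driven shaft (gear mesh, 16/20): 42.4 ÷ 0.8 = 53 RPM

53 RPM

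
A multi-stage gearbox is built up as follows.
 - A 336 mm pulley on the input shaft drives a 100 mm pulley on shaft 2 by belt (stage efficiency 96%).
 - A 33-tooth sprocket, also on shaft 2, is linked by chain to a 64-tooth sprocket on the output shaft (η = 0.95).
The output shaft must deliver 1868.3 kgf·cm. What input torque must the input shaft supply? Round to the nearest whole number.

Overall ratio R = 0.29762 × 1.9394 = 0.5772; overall efficiency η = 0.96 × 0.95 = 0.9120.
Input torque = output torque / (R × η) = 1868.3 / (0.5772 × 0.9120) = 3549.2 kgf·cm.

3549 kgf·cm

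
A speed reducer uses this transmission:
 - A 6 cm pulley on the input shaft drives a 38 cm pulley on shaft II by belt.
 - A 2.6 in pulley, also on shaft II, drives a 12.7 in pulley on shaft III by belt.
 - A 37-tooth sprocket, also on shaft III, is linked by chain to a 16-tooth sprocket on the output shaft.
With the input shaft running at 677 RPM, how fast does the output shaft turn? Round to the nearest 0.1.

50.6 RPM

Belt: ratio = 38/6 = 6.3333, so shaft II turns at 677 / 6.3333 = 106.89 RPM.
Belt: ratio = 12.7/2.6 = 4.8846, so shaft III turns at 106.89 / 4.8846 = 21.884 RPM.
Chain: ratio = 16/37 = 0.43243, so the output shaft turns at 21.884 / 0.43243 = 50.607 RPM.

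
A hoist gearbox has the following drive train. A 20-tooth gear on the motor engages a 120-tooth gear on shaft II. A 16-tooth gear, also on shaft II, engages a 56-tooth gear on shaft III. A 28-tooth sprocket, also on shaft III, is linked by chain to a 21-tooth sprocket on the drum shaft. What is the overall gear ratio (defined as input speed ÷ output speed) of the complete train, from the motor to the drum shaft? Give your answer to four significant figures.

15.75

Each stage contributes driven/driver: gear mesh 120/20 = 6, gear mesh 56/16 = 3.5, chain 21/28 = 0.75.
Overall: 6 × 3.5 × 0.75 = 15.75.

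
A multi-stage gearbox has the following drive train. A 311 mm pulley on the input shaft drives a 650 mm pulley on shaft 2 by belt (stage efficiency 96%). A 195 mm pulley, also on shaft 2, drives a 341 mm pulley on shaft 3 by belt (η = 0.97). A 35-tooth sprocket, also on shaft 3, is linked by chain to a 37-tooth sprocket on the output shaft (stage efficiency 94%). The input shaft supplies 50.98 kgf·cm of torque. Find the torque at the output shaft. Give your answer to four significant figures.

Belt: ratio = 650/311 = 2.09; torque at shaft 2 = 50.98 × 2.09 × 0.96 = 102.29 kgf·cm.
Belt: ratio = 341/195 = 1.7487; torque at shaft 3 = 102.29 × 1.7487 × 0.97 = 173.51 kgf·cm.
Chain: ratio = 37/35 = 1.0571; torque at the output shaft = 173.51 × 1.0571 × 0.94 = 172.42 kgf·cm.

172.4 kgf·cm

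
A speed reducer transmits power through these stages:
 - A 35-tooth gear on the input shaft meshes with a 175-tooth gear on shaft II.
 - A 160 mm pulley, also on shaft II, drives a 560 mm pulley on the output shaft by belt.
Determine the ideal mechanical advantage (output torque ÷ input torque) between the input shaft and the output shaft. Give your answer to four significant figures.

Each stage contributes driven/driver: gear mesh 175/35 = 5, belt 560/160 = 3.5.
Overall: 5 × 3.5 = 17.5.

17.50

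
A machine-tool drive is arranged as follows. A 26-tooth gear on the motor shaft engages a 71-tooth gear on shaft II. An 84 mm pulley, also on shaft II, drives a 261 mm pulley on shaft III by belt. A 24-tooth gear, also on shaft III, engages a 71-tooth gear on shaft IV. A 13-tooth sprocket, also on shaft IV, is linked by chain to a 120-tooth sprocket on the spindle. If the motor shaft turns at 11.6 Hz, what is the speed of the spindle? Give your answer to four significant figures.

0.05006 Hz

the motor shaft → shaft II (gear mesh, 71/26): 11.6 ÷ 2.7308 = 4.2479 Hz
shaft II → shaft III (belt, 261/84): 4.2479 ÷ 3.1071 = 1.3671 Hz
shaft III → shaft IV (gear mesh, 71/24): 1.3671 ÷ 2.9583 = 0.46213 Hz
shaft IV → the spindle (chain, 120/13): 0.46213 ÷ 9.2308 = 0.050064 Hz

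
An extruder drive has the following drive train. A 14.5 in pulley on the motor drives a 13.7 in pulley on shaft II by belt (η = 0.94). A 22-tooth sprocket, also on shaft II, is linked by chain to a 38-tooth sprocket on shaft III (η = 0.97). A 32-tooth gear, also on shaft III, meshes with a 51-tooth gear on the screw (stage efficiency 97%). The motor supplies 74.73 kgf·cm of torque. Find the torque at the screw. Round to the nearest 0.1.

After the belt (13.7/14.5): 74.73 × 0.94483 × 0.94 = 66.371 kgf·cm
After the chain (38/22): 66.371 × 1.7273 × 0.97 = 111.2 kgf·cm
After the gear mesh (51/32): 111.2 × 1.5938 × 0.97 = 171.91 kgf·cm

171.9 kgf·cm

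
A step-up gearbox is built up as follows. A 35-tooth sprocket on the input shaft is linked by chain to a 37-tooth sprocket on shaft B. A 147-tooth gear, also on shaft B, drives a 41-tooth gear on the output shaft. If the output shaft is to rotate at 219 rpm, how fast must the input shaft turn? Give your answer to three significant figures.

64.6 rpm

Overall ratio R = 1.0571 × 0.27891 = 0.29485.
Required input speed = output speed × R = 219 × 0.29485 = 64.572 rpm.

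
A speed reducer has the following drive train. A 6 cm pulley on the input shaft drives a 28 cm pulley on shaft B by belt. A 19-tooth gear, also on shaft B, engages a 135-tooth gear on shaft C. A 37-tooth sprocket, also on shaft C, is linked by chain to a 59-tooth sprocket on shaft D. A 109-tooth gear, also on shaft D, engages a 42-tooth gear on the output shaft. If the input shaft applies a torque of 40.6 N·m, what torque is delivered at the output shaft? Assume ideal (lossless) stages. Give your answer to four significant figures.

827.2 N·m

After the belt (28/6): 40.6 × 4.6667 = 189.47 N·m
After the gear mesh (135/19): 189.47 × 7.1053 = 1346.2 N·m
After the chain (59/37): 1346.2 × 1.5946 = 2146.7 N·m
After the gear mesh (42/109): 2146.7 × 0.38532 = 827.15 N·m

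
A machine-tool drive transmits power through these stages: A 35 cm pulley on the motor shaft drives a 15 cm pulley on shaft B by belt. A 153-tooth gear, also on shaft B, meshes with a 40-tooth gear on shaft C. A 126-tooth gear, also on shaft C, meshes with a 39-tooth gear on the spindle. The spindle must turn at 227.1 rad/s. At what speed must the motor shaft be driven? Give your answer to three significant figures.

Overall ratio R = 0.42857 × 0.26144 × 0.30952 = 0.034681.
Required input speed = output speed × R = 227.1 × 0.034681 = 7.876 rad/s.

7.88 rad/s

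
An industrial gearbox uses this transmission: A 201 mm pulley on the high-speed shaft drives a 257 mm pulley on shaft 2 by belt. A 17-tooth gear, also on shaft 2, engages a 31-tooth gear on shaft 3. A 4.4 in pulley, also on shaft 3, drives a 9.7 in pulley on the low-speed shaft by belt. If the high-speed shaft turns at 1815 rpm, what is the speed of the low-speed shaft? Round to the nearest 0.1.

353.1 rpm

Belt: ratio = 257/201 = 1.2786, so shaft 2 turns at 1815 / 1.2786 = 1419.5 rpm.
Gear mesh: ratio = 31/17 = 1.8235, so shaft 3 turns at 1419.5 / 1.8235 = 778.44 rpm.
Belt: ratio = 9.7/4.4 = 2.2045, so the low-speed shaft turns at 778.44 / 2.2045 = 353.11 rpm.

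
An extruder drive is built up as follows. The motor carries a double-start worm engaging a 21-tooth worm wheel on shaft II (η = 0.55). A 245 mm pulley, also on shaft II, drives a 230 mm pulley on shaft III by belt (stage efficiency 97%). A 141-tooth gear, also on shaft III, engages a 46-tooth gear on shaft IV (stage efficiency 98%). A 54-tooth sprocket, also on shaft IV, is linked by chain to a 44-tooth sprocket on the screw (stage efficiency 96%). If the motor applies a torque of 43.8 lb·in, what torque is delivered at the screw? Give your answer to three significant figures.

57.6 lb·in

worm 21/2 = 10.5 → τ = 43.8·10.5·0.55 = 252.95 lb·in
belt 230/245 = 0.93878 → τ = 252.95·0.93878·0.97 = 230.33 lb·in
gear mesh 46/141 = 0.32624 → τ = 230.33·0.32624·0.98 = 73.642 lb·in
chain 44/54 = 0.81481 → τ = 73.642·0.81481·0.96 = 57.604 lb·in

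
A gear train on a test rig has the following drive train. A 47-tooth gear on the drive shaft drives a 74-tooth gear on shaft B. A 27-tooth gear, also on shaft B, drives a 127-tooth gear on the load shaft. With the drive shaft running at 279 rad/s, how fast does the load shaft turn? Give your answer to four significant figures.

37.67 rad/s

gear mesh 74/47 = 1.5745 → 279/1.5745 = 177.2 rad/s
gear mesh 127/27 = 4.7037 → 177.2/4.7037 = 37.673 rad/s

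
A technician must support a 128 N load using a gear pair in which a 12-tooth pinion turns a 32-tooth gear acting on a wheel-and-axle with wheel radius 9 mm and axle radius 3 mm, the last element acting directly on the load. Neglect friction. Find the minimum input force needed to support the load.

16 N

Gear pair MA = 32/12 = 2.6667.
Wheel-and-axle MA = R/r = 9/3 = 3.
Combined ideal MA = 2.6667 × 3 = 8.
Effort = load / MA = 128 / 8 = 16 N.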